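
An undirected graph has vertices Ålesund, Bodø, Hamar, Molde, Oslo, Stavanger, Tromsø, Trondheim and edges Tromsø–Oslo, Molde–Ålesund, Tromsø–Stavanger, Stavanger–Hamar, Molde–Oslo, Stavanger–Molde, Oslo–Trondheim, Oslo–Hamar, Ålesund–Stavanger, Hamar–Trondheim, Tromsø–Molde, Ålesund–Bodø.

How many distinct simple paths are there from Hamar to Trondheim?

Hamar–Oslo–Trondheim
Hamar–Stavanger–Ålesund–Molde–Oslo–Trondheim
Hamar–Stavanger–Ålesund–Molde–Tromsø–Oslo–Trondheim
Hamar–Stavanger–Molde–Oslo–Trondheim
Hamar–Stavanger–Molde–Tromsø–Oslo–Trondheim
Hamar–Stavanger–Tromsø–Molde–Oslo–Trondheim
Hamar–Stavanger–Tromsø–Oslo–Trondheim
Hamar–Trondheim

8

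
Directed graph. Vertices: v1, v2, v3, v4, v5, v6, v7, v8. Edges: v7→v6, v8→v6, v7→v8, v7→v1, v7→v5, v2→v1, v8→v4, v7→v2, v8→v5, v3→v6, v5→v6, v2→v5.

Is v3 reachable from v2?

No

Explore from v2.
Distance 1: reach v1, v5.
Distance 2: reach v6.
The search from v2 is exhausted; no directed path reaches v3.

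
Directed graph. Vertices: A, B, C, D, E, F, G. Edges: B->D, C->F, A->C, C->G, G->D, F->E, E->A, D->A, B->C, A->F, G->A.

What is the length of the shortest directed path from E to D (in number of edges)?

Distance 0: E.
Distance 1: A.
Distance 2: C, F.
Distance 3: G.
Distance 4: D — contains D.

4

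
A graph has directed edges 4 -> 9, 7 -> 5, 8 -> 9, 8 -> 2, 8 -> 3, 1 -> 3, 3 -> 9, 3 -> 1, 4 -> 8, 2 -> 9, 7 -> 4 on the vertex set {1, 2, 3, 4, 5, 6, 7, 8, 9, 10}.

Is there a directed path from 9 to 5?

No

9 has no outgoing edges, so nothing is reachable from it.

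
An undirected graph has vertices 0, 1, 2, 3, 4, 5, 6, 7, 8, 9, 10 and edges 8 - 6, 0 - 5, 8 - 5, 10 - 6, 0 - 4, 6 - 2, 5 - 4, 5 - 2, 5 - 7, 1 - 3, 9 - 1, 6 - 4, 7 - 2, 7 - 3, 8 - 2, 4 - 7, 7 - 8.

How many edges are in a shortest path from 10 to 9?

Distance 0: 10.
Distance 1: 6.
Distance 2: 2, 4, 8.
Distance 3: 0, 5, 7.
Distance 4: 3.
Distance 5: 1.
Distance 6: 9 — contains 9.

6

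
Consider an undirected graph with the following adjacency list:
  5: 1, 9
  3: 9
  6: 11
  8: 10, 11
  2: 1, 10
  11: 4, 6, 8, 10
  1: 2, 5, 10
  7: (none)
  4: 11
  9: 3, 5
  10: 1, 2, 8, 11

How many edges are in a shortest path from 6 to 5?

4

Distance 0: 6.
Distance 1: 11.
Distance 2: 4, 8, 10.
Distance 3: 1, 2.
Distance 4: 5 — contains 5.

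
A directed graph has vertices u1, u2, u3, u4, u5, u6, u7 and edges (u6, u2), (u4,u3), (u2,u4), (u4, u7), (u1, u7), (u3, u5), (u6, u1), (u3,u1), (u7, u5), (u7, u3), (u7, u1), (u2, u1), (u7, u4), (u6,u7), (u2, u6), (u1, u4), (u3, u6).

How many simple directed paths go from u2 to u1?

u2→u1
u2→u4→u3→u1
u2→u4→u3→u6→u1
u2→u4→u3→u6→u7→u1
u2→u4→u7→u1
u2→u4→u7→u3→u1
u2→u4→u7→u3→u6→u1
u2→u6→u1
u2→u6→u7→u1
u2→u6→u7→u3→u1
u2→u6→u7→u4→u3→u1

11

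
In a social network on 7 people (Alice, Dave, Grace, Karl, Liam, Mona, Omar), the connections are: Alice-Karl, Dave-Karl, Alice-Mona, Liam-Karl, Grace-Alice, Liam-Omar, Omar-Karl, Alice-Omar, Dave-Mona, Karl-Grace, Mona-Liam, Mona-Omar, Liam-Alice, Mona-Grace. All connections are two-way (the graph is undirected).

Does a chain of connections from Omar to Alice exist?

Yes

Explore from Omar.
Distance 1: reach Alice, Karl, Liam, Mona.
Found Alice.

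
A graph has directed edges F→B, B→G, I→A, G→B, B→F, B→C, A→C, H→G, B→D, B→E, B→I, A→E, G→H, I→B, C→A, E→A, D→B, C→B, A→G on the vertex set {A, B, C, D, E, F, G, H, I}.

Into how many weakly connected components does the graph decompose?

1

From A: component {A, B, C, D, E, F, G, H, I}.
That's 1 component.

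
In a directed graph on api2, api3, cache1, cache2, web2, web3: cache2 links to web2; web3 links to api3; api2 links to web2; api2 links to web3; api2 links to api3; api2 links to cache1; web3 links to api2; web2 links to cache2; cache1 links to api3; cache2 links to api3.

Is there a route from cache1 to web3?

No

Explore from cache1.
Distance 1: reach api3.
The search from cache1 is exhausted; no directed path reaches web3.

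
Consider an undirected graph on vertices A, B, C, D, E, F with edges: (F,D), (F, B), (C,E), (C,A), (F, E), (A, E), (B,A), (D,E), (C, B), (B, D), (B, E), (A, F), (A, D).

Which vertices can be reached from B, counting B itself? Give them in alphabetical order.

Start at B.
Its neighbours: A, C, D, E, F.
Every vertex is now reached.

A, B, C, D, E, F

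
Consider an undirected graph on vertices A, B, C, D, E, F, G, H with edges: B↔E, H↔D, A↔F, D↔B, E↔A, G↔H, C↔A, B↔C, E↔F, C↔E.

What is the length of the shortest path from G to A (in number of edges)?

5

Distance 0: G.
Distance 1: H.
Distance 2: D.
Distance 3: B.
Distance 4: C, E.
Distance 5: A, F — contains A.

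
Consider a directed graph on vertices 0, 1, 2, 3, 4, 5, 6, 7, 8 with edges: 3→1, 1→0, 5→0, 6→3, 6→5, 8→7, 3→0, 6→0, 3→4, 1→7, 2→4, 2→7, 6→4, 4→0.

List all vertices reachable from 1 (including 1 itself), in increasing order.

Start at 1.
Its neighbours: 0, 7.
Nothing further is reachable.

0, 1, 7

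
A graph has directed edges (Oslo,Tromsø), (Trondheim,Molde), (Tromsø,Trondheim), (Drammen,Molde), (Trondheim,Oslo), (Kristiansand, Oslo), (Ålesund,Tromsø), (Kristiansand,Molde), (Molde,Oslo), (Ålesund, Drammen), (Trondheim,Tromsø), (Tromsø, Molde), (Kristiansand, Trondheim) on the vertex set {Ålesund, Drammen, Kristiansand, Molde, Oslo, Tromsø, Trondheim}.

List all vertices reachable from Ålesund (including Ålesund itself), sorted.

Start at Ålesund.
Its neighbours: Drammen, Tromsø.
Then their neighbours: Molde, Trondheim.
Then next layer: Oslo.
Nothing further is reachable.

Ålesund, Drammen, Molde, Oslo, Tromsø, Trondheim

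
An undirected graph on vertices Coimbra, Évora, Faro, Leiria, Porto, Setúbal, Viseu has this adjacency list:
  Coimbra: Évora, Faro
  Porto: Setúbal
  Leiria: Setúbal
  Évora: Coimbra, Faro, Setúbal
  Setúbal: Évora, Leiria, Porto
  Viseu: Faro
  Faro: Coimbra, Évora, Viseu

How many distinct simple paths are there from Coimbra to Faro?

Coimbra–Évora–Faro
Coimbra–Faro

2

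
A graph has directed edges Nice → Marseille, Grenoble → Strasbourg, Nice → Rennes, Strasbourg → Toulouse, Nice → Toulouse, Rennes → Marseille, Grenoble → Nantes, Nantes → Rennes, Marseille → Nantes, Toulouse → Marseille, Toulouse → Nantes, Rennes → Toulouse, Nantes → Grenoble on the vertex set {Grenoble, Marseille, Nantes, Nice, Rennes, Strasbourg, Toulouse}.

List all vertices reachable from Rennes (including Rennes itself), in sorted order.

Grenoble, Marseille, Nantes, Rennes, Strasbourg, Toulouse

Start at Rennes.
Its neighbours: Marseille, Toulouse.
Then their neighbours: Nantes.
Then next layer: Grenoble.
Then next layer: Strasbourg.
Nothing further is reachable.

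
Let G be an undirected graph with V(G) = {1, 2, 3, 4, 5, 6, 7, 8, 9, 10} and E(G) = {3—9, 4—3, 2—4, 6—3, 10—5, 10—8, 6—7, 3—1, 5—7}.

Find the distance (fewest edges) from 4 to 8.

6

Distance 0: 4.
Distance 1: 2, 3.
Distance 2: 1, 6, 9.
Distance 3: 7.
Distance 4: 5.
Distance 5: 10.
Distance 6: 8 — contains 8.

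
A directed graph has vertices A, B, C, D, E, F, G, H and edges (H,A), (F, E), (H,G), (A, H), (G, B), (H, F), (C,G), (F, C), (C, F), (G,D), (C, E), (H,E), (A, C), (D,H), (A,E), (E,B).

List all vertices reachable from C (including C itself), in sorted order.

A, B, C, D, E, F, G, H

Start at C.
Its neighbours: E, F, G.
Then their neighbours: B, D.
Then next layer: H.
Then next layer: A.
Every vertex is now reached.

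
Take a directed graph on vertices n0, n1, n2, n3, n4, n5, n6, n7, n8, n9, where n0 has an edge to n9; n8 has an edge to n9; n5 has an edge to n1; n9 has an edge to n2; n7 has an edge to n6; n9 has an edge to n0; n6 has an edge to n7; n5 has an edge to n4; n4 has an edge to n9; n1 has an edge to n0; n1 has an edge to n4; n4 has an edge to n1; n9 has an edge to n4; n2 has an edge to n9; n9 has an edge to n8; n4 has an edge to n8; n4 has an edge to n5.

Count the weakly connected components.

3

From n0: component {n0, n1, n2, n4, n5, n8, n9}.
From n3: component {n3}.
From n6: component {n6, n7}.
That's 3 components.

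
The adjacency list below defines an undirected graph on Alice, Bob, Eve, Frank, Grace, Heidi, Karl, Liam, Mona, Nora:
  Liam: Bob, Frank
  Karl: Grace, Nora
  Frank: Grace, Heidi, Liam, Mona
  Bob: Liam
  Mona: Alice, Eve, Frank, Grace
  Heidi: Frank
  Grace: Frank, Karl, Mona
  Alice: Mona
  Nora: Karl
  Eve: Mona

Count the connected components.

1

From Alice: component {Alice, Bob, Eve, Frank, Grace, Heidi, Karl, Liam, Mona, Nora}.
That's 1 component.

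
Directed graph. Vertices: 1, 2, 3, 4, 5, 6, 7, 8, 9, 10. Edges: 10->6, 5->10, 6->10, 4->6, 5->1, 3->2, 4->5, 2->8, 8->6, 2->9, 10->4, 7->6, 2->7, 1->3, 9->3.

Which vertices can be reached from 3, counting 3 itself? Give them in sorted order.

1, 2, 3, 4, 5, 6, 7, 8, 9, 10

Start at 3.
Its neighbours: 2.
Then their neighbours: 7, 8, 9.
Then next layer: 6.
Then next layer: 10.
Then next layer: 4.
Then next layer: 5.
Then next layer: 1.
Every vertex is now reached.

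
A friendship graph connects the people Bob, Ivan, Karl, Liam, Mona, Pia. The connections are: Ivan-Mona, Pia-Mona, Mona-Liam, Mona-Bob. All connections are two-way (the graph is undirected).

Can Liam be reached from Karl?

Karl has no edges, so nothing is reachable from it.

No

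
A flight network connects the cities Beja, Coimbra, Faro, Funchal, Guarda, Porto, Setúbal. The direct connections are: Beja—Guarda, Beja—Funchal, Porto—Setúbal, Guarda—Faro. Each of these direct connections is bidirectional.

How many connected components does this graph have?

From Beja: component {Beja, Faro, Funchal, Guarda}.
From Coimbra: component {Coimbra}.
From Porto: component {Porto, Setúbal}.
That's 3 components.

3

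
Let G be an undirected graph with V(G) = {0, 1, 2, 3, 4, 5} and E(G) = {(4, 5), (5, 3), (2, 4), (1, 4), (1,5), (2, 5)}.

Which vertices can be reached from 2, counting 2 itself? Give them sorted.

Start at 2.
Its neighbours: 4, 5.
Then their neighbours: 1, 3.
Nothing further is reachable.

1, 2, 3, 4, 5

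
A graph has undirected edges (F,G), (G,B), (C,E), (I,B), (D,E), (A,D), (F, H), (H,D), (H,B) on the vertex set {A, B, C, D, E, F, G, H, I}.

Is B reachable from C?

Explore from C.
Distance 1: reach E.
Distance 2: reach D.
Distance 3: reach A, H.
Distance 4: reach B, F.
Found B.

Yes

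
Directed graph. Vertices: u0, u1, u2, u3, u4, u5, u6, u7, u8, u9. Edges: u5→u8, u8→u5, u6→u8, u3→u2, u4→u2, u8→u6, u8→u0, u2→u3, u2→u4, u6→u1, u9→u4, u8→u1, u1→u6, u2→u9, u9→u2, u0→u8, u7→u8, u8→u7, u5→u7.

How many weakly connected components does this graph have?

From u0: component {u0, u1, u5, u6, u7, u8}.
From u2: component {u2, u3, u4, u9}.
That's 2 components.

2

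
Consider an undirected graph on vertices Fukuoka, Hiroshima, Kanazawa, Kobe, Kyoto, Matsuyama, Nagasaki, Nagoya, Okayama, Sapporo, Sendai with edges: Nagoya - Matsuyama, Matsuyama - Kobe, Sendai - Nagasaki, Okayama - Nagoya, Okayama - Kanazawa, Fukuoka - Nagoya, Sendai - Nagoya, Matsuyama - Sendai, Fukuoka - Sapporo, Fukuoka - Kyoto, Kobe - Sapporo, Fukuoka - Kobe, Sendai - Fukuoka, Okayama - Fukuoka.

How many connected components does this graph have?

2

From Fukuoka: component {Fukuoka, Kanazawa, Kobe, Kyoto, Matsuyama, Nagasaki, Nagoya, Okayama, Sapporo, Sendai}.
From Hiroshima: component {Hiroshima}.
That's 2 components.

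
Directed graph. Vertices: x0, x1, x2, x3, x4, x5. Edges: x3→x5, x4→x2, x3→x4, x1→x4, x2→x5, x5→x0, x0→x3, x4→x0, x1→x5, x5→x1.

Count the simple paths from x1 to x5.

x1→x4→x0→x3→x5
x1→x4→x2→x5
x1→x5

3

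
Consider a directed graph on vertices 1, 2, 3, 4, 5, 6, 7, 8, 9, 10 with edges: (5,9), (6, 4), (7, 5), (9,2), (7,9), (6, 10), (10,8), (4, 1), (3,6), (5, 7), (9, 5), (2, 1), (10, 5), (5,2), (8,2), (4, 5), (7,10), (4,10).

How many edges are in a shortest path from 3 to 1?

3

Distance 0: 3.
Distance 1: 6.
Distance 2: 4, 10.
Distance 3: 1, 5, 8 — contains 1.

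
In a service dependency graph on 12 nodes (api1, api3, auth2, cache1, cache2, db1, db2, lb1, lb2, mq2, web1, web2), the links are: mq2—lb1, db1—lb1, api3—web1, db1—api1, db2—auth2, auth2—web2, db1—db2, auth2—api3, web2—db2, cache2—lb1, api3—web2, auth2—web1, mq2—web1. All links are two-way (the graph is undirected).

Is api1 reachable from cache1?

No

cache1 has no edges, so nothing is reachable from it.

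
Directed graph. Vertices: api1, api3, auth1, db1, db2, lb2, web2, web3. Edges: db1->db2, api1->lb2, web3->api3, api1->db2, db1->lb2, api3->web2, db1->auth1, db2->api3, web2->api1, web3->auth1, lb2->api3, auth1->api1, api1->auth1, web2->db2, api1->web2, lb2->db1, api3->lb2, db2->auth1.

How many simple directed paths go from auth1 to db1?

3

auth1→api1→db2→api3→lb2→db1
auth1→api1→lb2→db1
auth1→api1→web2→db2→api3→lb2→db1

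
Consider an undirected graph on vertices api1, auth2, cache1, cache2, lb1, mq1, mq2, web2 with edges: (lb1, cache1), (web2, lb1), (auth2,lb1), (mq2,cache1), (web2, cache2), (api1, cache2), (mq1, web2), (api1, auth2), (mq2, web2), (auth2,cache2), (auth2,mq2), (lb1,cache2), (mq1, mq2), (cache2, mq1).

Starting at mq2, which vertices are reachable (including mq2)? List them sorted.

api1, auth2, cache1, cache2, lb1, mq1, mq2, web2

Start at mq2.
Its neighbours: auth2, cache1, mq1, web2.
Then their neighbours: api1, cache2, lb1.
Every vertex is now reached.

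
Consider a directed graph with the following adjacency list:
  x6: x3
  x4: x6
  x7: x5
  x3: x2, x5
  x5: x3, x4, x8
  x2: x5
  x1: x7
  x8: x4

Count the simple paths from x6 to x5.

x6→x3→x2→x5
x6→x3→x5

2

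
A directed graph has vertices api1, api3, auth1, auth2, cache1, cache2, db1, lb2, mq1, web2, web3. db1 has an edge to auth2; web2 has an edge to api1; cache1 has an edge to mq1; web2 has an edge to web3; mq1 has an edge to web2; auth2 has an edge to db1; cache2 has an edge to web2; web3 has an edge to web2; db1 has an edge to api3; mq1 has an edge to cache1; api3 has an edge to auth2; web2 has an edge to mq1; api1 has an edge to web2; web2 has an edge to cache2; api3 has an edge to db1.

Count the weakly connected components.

From api1: component {api1, cache1, cache2, mq1, web2, web3}.
From api3: component {api3, auth2, db1}.
From auth1: component {auth1}.
From lb2: component {lb2}.
That's 4 components.

4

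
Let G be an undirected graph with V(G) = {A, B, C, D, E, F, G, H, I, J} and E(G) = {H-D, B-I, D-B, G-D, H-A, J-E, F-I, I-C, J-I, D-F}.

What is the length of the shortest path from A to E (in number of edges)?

Distance 0: A.
Distance 1: H.
Distance 2: D.
Distance 3: B, F, G.
Distance 4: I.
Distance 5: C, J.
Distance 6: E — contains E.

6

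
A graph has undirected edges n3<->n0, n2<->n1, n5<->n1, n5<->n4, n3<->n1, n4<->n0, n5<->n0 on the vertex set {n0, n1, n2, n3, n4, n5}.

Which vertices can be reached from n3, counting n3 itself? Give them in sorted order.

Start at n3.
Its neighbours: n0, n1.
Then their neighbours: n2, n4, n5.
Every vertex is now reached.

n0, n1, n2, n3, n4, n5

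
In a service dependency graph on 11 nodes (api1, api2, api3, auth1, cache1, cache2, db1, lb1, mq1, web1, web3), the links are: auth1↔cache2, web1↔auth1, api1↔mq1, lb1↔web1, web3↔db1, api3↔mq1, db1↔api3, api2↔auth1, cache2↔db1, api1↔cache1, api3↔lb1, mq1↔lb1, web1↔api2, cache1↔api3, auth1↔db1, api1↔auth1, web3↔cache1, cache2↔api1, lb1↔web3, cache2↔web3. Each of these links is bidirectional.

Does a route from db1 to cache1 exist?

Yes

Explore from db1.
Distance 1: reach api3, auth1, cache2, web3.
Distance 2: reach api1, api2, cache1, lb1, mq1, web1.
Found cache1.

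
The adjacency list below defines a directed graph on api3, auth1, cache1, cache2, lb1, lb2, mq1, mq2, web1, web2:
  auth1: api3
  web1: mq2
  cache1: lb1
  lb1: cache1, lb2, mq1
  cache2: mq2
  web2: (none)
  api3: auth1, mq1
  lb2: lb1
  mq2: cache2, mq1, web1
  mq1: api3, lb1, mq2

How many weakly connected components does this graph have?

2

From api3: component {api3, auth1, cache1, cache2, lb1, lb2, mq1, mq2, web1}.
From web2: component {web2}.
That's 2 components.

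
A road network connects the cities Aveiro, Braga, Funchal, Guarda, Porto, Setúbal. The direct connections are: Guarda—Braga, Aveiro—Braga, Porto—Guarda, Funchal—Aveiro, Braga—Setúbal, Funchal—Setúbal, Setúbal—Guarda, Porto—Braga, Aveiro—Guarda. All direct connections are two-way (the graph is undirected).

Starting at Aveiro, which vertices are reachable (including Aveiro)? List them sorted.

Start at Aveiro.
Its neighbours: Braga, Funchal, Guarda.
Then their neighbours: Porto, Setúbal.
Every vertex is now reached.

Aveiro, Braga, Funchal, Guarda, Porto, Setúbal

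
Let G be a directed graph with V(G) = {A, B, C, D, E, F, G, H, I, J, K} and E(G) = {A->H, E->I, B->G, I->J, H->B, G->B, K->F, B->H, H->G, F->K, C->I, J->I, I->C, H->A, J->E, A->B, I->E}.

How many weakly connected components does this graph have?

4

From A: component {A, B, G, H}.
From C: component {C, E, I, J}.
From D: component {D}.
From F: component {F, K}.
That's 4 components.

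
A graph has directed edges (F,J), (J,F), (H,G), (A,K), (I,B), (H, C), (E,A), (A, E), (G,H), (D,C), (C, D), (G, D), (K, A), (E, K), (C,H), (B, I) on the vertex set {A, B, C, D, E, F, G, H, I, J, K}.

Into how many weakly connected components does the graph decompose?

4

From A: component {A, E, K}.
From B: component {B, I}.
From C: component {C, D, G, H}.
From F: component {F, J}.
That's 4 components.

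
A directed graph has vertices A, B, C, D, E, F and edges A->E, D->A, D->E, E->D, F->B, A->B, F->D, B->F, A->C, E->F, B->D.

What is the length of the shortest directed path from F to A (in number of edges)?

Distance 0: F.
Distance 1: B, D.
Distance 2: A, E — contains A.

2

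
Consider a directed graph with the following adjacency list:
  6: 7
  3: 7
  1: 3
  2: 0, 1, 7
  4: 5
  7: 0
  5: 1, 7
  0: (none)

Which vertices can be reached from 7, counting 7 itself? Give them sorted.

0, 7

Start at 7.
Its neighbours: 0.
Nothing further is reachable.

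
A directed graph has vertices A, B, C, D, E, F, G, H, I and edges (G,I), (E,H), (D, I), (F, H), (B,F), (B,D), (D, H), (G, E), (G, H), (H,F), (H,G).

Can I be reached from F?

Explore from F.
Distance 1: reach H.
Distance 2: reach G.
Distance 3: reach E, I.
Found I.

Yes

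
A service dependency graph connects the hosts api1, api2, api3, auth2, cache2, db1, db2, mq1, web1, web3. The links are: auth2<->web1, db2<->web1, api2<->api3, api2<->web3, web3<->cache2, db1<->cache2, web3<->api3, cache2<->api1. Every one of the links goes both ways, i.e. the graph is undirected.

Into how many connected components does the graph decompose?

From api1: component {api1, api2, api3, cache2, db1, web3}.
From auth2: component {auth2, db2, web1}.
From mq1: component {mq1}.
That's 3 components.

3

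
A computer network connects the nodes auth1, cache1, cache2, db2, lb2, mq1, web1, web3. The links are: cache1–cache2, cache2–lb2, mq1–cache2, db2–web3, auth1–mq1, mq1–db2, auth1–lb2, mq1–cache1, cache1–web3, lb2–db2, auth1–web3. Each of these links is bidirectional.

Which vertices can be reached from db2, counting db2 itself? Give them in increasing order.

auth1, cache1, cache2, db2, lb2, mq1, web3

Start at db2.
Its neighbours: lb2, mq1, web3.
Then their neighbours: auth1, cache1, cache2.
Nothing further is reachable.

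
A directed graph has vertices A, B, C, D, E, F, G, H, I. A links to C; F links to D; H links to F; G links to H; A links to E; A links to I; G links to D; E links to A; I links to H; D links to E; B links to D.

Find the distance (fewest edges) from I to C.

6

Distance 0: I.
Distance 1: H.
Distance 2: F.
Distance 3: D.
Distance 4: E.
Distance 5: A.
Distance 6: C — contains C.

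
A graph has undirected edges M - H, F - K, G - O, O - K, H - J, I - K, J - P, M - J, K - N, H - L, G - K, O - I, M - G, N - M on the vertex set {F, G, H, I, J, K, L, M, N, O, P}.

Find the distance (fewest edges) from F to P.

5

Distance 0: F.
Distance 1: K.
Distance 2: G, I, N, O.
Distance 3: M.
Distance 4: H, J.
Distance 5: L, P — contains P.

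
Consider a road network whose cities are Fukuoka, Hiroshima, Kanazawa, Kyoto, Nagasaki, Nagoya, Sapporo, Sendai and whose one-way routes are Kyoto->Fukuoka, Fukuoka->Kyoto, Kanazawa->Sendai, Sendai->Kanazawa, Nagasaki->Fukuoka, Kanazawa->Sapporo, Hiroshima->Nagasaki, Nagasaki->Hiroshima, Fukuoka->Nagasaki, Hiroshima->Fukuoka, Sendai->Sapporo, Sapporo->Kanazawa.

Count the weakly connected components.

3

From Fukuoka: component {Fukuoka, Hiroshima, Kyoto, Nagasaki}.
From Kanazawa: component {Kanazawa, Sapporo, Sendai}.
From Nagoya: component {Nagoya}.
That's 3 components.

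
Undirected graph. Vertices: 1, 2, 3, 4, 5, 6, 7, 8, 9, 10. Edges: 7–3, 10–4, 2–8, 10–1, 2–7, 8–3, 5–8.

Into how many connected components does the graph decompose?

From 1: component {1, 4, 10}.
From 2: component {2, 3, 5, 7, 8}.
From 6: component {6}.
From 9: component {9}.
That's 4 components.

4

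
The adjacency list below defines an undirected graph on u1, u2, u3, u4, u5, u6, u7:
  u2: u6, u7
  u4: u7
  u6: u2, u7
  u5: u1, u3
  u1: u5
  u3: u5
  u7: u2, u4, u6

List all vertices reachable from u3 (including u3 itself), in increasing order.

Start at u3.
Its neighbours: u5.
Then their neighbours: u1.
Nothing further is reachable.

u1, u3, u5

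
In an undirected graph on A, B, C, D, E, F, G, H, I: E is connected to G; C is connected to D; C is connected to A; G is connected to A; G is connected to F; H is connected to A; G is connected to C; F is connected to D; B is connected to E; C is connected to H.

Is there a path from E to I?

No

Explore from E.
Distance 1: reach B, G.
Distance 2: reach A, C, F.
Distance 3: reach D, H.
The search is exhausted without reaching I; it lies in a different component.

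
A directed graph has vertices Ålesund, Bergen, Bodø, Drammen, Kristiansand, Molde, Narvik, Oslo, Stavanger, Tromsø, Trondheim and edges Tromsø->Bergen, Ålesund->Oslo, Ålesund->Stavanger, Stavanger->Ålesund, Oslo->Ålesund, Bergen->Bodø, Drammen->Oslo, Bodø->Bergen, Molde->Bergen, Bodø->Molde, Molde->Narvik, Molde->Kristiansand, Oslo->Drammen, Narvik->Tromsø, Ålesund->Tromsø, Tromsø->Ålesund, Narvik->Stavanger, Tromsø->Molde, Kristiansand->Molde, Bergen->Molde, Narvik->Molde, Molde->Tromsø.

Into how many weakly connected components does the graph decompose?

2

From Ålesund: component {Ålesund, Bergen, Bodø, Drammen, Kristiansand, Molde, Narvik, Oslo, Stavanger, Tromsø}.
From Trondheim: component {Trondheim}.
That's 2 components.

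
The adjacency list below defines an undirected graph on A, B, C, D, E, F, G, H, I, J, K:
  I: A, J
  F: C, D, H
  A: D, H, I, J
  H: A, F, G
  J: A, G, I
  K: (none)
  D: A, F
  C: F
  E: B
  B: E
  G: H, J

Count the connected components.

3

From A: component {A, C, D, F, G, H, I, J}.
From B: component {B, E}.
From K: component {K}.
That's 3 components.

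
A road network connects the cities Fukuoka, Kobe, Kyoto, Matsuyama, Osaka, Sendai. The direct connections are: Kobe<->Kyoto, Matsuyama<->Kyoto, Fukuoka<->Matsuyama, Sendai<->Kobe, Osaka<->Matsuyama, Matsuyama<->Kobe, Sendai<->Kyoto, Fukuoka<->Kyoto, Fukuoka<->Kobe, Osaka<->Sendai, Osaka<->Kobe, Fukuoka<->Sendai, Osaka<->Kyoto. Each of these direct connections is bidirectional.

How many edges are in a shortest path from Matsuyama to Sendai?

Distance 0: Matsuyama.
Distance 1: Fukuoka, Kobe, Kyoto, Osaka.
Distance 2: Sendai — contains Sendai.

2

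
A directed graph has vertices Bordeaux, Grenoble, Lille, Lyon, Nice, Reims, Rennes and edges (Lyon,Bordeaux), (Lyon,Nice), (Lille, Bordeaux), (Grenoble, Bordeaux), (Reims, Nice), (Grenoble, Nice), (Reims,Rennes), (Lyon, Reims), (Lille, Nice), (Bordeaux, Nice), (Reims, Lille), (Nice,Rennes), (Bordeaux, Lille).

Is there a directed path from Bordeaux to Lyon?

Explore from Bordeaux.
Distance 1: reach Lille, Nice.
Distance 2: reach Rennes.
The search from Bordeaux is exhausted; no directed path reaches Lyon.

No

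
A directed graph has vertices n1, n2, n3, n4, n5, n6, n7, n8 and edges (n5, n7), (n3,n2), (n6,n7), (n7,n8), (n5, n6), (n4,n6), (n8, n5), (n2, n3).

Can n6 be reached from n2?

No

Explore from n2.
Distance 1: reach n3.
The search from n2 is exhausted; no directed path reaches n6.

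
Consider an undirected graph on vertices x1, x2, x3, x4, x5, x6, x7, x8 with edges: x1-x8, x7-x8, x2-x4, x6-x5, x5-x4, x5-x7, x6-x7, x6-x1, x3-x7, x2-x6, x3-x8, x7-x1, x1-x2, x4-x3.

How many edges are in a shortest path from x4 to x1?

Distance 0: x4.
Distance 1: x2, x3, x5.
Distance 2: x1, x6, x7, x8 — contains x1.

2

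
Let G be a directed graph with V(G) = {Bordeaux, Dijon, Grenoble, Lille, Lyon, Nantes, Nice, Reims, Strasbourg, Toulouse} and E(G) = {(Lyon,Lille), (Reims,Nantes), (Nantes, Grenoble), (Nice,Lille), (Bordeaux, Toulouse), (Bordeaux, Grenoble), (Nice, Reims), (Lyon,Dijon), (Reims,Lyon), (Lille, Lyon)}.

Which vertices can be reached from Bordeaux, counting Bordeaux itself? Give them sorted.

Start at Bordeaux.
Its neighbours: Grenoble, Toulouse.
Nothing further is reachable.

Bordeaux, Grenoble, Toulouse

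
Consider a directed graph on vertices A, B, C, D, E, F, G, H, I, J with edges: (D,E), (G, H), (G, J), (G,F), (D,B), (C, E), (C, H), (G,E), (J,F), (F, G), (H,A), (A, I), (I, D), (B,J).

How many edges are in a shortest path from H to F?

6

Distance 0: H.
Distance 1: A.
Distance 2: I.
Distance 3: D.
Distance 4: B, E.
Distance 5: J.
Distance 6: F — contains F.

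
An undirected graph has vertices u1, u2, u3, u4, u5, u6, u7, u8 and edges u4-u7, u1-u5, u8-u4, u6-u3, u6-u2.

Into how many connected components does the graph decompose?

From u1: component {u1, u5}.
From u2: component {u2, u3, u6}.
From u4: component {u4, u7, u8}.
That's 3 components.

3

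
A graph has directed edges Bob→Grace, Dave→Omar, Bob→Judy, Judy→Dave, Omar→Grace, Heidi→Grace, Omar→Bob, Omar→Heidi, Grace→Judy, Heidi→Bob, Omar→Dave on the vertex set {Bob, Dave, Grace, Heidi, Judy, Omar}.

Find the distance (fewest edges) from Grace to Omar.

3

Distance 0: Grace.
Distance 1: Judy.
Distance 2: Dave.
Distance 3: Omar — contains Omar.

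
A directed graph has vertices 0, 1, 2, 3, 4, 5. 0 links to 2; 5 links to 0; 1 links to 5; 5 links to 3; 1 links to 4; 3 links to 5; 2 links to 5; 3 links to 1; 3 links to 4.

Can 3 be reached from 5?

Explore from 5.
Distance 1: reach 0, 3.
Found 3.

Yes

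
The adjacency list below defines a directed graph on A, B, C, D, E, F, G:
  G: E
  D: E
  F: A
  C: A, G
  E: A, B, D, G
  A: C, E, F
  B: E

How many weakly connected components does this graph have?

1

From A: component {A, B, C, D, E, F, G}.
That's 1 component.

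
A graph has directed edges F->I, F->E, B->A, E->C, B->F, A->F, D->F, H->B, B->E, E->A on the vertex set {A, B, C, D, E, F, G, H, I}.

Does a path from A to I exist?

Yes

Explore from A.
Distance 1: reach F.
Distance 2: reach E, I.
Found I.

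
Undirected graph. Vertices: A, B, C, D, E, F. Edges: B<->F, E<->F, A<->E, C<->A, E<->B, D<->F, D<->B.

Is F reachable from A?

Explore from A.
Distance 1: reach C, E.
Distance 2: reach B, F.
Found F.

Yes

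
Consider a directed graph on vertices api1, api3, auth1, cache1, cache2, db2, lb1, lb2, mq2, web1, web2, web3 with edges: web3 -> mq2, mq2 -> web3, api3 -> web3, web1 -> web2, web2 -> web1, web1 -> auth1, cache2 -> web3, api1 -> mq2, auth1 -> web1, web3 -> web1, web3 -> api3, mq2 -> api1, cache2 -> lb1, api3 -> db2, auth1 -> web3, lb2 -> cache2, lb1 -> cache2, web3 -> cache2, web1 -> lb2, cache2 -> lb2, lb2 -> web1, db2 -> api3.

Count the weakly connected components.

2

From api1: component {api1, api3, auth1, cache2, db2, lb1, lb2, mq2, web1, web2, web3}.
From cache1: component {cache1}.
That's 2 components.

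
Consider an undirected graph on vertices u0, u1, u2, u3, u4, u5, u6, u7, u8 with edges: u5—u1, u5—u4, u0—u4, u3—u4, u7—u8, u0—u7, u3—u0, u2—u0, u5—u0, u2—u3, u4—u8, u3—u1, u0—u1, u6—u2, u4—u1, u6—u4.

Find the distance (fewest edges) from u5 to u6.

Distance 0: u5.
Distance 1: u0, u1, u4.
Distance 2: u2, u3, u6, u7, u8 — contains u6.

2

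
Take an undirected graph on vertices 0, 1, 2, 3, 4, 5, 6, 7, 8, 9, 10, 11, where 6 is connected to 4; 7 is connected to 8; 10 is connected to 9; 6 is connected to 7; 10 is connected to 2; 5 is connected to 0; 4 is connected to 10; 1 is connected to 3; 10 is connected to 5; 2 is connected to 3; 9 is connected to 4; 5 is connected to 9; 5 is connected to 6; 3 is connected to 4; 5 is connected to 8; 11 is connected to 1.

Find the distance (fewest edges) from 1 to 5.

Distance 0: 1.
Distance 1: 3, 11.
Distance 2: 2, 4.
Distance 3: 6, 9, 10.
Distance 4: 5, 7 — contains 5.

4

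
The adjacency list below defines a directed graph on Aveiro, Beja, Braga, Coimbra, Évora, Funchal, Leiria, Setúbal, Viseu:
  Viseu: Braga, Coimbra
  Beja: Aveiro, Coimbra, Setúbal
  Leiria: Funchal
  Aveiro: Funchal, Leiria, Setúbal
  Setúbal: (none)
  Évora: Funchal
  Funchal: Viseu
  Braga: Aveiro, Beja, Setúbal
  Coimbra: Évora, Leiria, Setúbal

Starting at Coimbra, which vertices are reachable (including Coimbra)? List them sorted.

Aveiro, Beja, Braga, Coimbra, Évora, Funchal, Leiria, Setúbal, Viseu

Start at Coimbra.
Its neighbours: Évora, Leiria, Setúbal.
Then their neighbours: Funchal.
Then next layer: Viseu.
Then next layer: Braga.
Then next layer: Aveiro, Beja.
Every vertex is now reached.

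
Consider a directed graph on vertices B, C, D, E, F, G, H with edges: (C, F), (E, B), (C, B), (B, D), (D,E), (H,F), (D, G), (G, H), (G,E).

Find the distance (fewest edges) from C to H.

4

Distance 0: C.
Distance 1: B, F.
Distance 2: D.
Distance 3: E, G.
Distance 4: H — contains H.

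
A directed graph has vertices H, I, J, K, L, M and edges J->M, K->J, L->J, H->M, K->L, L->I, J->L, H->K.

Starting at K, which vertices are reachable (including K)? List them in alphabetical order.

I, J, K, L, M

Start at K.
Its neighbours: J, L.
Then their neighbours: I, M.
Nothing further is reachable.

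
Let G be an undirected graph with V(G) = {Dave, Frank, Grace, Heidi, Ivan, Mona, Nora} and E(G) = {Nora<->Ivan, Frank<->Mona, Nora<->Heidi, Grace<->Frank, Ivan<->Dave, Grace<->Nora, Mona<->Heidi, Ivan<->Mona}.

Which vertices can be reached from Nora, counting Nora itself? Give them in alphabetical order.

Start at Nora.
Its neighbours: Grace, Heidi, Ivan.
Then their neighbours: Dave, Frank, Mona.
Every vertex is now reached.

Dave, Frank, Grace, Heidi, Ivan, Mona, Nora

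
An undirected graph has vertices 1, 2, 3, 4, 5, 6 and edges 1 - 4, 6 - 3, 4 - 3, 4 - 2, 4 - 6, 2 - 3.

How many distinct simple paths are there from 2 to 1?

3

2–3–4–1
2–3–6–4–1
2–4–1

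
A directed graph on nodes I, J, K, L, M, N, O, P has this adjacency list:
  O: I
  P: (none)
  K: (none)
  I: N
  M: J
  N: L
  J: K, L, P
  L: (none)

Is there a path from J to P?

Yes

Explore from J.
Distance 1: reach K, L, P.
Found P.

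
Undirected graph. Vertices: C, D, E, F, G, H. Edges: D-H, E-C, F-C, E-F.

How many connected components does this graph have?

3

From C: component {C, E, F}.
From D: component {D, H}.
From G: component {G}.
That's 3 components.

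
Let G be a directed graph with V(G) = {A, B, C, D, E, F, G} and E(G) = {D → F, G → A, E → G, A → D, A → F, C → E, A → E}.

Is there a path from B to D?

No

B has no outgoing edges, so nothing is reachable from it.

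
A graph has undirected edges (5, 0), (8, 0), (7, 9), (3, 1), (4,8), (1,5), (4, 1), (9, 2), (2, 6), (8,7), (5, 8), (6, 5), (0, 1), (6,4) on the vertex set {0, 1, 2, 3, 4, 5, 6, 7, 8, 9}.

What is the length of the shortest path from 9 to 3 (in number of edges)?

Distance 0: 9.
Distance 1: 2, 7.
Distance 2: 6, 8.
Distance 3: 0, 4, 5.
Distance 4: 1.
Distance 5: 3 — contains 3.

5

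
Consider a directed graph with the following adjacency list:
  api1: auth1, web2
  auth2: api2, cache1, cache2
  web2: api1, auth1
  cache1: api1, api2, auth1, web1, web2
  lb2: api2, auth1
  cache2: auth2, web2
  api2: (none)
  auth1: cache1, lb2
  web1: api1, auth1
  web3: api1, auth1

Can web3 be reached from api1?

No

Explore from api1.
Distance 1: reach auth1, web2.
Distance 2: reach cache1, lb2.
Distance 3: reach api2, web1.
The search from api1 is exhausted; no directed path reaches web3.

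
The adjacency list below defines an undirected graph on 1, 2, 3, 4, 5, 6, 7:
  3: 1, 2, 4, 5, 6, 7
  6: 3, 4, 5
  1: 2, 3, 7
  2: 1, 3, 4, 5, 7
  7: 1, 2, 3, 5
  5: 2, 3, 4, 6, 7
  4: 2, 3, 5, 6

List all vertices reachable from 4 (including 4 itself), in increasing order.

1, 2, 3, 4, 5, 6, 7

Start at 4.
Its neighbours: 2, 3, 5, 6.
Then their neighbours: 1, 7.
Every vertex is now reached.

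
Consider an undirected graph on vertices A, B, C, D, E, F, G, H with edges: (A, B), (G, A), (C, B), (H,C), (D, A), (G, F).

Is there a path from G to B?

Yes

Explore from G.
Distance 1: reach A, F.
Distance 2: reach B, D.
Found B.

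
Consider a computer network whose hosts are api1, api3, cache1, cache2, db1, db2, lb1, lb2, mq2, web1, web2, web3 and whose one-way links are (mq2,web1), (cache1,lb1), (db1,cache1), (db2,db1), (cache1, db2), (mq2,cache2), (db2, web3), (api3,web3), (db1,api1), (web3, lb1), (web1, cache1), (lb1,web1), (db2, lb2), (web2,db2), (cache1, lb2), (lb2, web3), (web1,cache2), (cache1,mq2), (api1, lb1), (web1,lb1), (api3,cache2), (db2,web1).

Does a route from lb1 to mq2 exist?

Yes

Explore from lb1.
Distance 1: reach web1.
Distance 2: reach cache1, cache2.
Distance 3: reach db2, lb2, mq2.
Found mq2.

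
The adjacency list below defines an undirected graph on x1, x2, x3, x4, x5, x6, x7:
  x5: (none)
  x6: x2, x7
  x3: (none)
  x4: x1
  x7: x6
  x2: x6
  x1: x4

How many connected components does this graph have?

From x1: component {x1, x4}.
From x2: component {x2, x6, x7}.
From x3: component {x3}.
From x5: component {x5}.
That's 4 components.

4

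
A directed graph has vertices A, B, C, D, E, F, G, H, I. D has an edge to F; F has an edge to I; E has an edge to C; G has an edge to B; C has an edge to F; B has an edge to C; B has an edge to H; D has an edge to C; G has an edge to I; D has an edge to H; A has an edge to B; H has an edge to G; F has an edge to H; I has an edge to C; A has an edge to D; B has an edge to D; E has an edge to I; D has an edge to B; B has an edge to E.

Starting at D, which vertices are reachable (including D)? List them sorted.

Start at D.
Its neighbours: B, C, F, H.
Then their neighbours: E, G, I.
Nothing further is reachable.

B, C, D, E, F, G, H, I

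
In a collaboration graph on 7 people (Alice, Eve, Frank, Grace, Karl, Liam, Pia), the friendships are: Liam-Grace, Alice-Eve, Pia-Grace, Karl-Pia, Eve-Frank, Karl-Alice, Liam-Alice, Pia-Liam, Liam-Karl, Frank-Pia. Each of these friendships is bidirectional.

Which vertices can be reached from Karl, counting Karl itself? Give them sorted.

Alice, Eve, Frank, Grace, Karl, Liam, Pia

Start at Karl.
Its neighbours: Alice, Liam, Pia.
Then their neighbours: Eve, Frank, Grace.
Every vertex is now reached.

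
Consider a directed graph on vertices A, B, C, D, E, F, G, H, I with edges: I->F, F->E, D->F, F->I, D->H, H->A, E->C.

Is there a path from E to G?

Explore from E.
Distance 1: reach C.
The search from E is exhausted; no directed path reaches G.

No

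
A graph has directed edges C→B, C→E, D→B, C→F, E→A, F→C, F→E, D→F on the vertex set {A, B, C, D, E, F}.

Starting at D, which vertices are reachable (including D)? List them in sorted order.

A, B, C, D, E, F

Start at D.
Its neighbours: B, F.
Then their neighbours: C, E.
Then next layer: A.
Every vertex is now reached.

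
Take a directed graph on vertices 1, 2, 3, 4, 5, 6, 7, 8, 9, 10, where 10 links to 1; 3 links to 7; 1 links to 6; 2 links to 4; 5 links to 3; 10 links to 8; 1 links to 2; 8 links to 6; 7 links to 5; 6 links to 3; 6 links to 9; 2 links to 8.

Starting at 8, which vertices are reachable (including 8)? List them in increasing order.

3, 5, 6, 7, 8, 9

Start at 8.
Its neighbours: 6.
Then their neighbours: 3, 9.
Then next layer: 7.
Then next layer: 5.
Nothing further is reachable.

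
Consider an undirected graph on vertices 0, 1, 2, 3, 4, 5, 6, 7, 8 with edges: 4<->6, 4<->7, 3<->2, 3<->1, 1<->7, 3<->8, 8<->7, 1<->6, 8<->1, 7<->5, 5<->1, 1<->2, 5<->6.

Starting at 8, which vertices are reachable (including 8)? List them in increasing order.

Start at 8.
Its neighbours: 1, 3, 7.
Then their neighbours: 2, 4, 5, 6.
Nothing further is reachable.

1, 2, 3, 4, 5, 6, 7, 8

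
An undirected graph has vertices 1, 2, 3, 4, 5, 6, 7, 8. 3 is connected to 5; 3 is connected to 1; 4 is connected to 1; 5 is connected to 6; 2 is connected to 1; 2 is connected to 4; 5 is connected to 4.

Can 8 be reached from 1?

No

Explore from 1.
Distance 1: reach 2, 3, 4.
Distance 2: reach 5.
Distance 3: reach 6.
The search is exhausted without reaching 8; it lies in a different component.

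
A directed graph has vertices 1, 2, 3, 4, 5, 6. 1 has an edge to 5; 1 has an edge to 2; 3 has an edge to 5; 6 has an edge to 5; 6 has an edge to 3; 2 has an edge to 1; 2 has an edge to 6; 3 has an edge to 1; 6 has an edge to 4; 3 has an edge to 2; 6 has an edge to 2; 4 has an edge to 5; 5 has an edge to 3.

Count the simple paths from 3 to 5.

3→1→2→6→4→5
3→1→2→6→5
3→1→5
3→2→1→5
3→2→6→4→5
3→2→6→5
3→5

7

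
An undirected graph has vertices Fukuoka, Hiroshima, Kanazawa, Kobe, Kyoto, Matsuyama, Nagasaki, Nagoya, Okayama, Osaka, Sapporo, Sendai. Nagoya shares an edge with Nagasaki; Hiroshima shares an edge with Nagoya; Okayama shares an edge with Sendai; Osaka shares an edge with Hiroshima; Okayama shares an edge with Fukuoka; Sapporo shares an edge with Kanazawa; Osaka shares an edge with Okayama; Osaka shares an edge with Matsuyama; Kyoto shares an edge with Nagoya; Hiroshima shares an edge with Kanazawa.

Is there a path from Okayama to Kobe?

Explore from Okayama.
Distance 1: reach Fukuoka, Osaka, Sendai.
Distance 2: reach Hiroshima, Matsuyama.
Distance 3: reach Kanazawa, Nagoya.
Distance 4: reach Kyoto, Nagasaki, Sapporo.
The search is exhausted without reaching Kobe; it lies in a different component.

No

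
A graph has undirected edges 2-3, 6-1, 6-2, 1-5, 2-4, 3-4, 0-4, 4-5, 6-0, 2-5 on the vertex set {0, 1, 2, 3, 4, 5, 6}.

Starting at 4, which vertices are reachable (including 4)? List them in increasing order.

Start at 4.
Its neighbours: 0, 2, 3, 5.
Then their neighbours: 1, 6.
Every vertex is now reached.

0, 1, 2, 3, 4, 5, 6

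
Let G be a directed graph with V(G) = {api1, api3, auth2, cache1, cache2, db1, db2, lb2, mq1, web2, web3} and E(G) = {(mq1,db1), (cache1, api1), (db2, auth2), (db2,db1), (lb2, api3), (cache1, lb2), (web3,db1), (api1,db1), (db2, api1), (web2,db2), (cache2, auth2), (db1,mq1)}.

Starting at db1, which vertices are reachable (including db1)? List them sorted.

Start at db1.
Its neighbours: mq1.
Nothing further is reachable.

db1, mq1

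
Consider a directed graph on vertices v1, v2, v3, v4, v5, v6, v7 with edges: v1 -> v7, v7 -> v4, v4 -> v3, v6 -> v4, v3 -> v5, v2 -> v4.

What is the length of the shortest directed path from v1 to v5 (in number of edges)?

Distance 0: v1.
Distance 1: v7.
Distance 2: v4.
Distance 3: v3.
Distance 4: v5 — contains v5.

4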